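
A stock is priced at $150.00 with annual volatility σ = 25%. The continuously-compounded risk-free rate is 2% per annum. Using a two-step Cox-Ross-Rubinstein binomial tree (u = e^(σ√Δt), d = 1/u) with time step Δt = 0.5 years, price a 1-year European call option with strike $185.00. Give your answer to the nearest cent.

$6.58

CRR parameters: u = e^(σ√Δt) = e^(0.25·√0.5) = 1.1934, d = 1/u = 0.8380
Per-period rate: rΔt = 0.02·0.5 = 0.01, so R = e^0.01 = 1.0101
Risk-neutral probability p = (e^0.01 − 0.8380)/(1.1934 − 0.8380) = 0.1721/0.3554 = 0.4842
Terminal stock prices: S_uu = 213.6, S_ud = 150, S_dd = 105.3
Terminal payoffs (S − K): max(28.62, 0) = 28.62, max(-35, 0) = 0, max(-79.67, 0) = 0
Node u (S = 179): V_u = e^(−0.01)·[0.4842·28.6179 + 0.5158·0.0000] = 13.7189
Node d (S = 125.7): V_d = e^(−0.01)·[0.4842·0.0000 + 0.5158·0.0000] = 0.0000
Node 0 (S = 150): V_0 = e^(−0.01)·[0.4842·13.7189 + 0.5158·0.0000] = 6.5766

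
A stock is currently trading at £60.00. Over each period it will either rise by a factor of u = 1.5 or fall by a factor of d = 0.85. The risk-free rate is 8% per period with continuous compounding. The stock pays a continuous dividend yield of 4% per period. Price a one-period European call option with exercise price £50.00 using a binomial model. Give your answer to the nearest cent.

£11.49

Per-period risk-free factor R = e^0.08 = 1.0833; dividend-adjusted growth = e^(0.08−0.04) = 1.0408.
Risk-neutral probability p = (1.0408 − 0.85)/(1.5 − 0.85) = 0.1908/0.6500 = 0.2936
Terminal stock prices: S_u = 90, S_d = 51
Terminal payoffs (S − K): max(40, 0) = 40, max(1, 0) = 1
Node 0 (S = 60): V_0 = e^(−0.08)·[0.2936·40.0000 + 0.7064·1.0000] = 11.4915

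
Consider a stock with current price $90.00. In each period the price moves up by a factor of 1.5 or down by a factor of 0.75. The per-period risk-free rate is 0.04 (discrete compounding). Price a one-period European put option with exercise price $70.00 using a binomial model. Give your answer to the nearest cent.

$1.47

Risk-neutral probability p = (1 + 0.04 − 0.75)/(1.5 − 0.75) = 0.2900/0.7500 = 0.3867
Terminal stock prices: S_u = 135, S_d = 67.5
Terminal payoffs (K − S): max(-65, 0) = 0, max(2.5, 0) = 2.5
Node 0 (S = 90): V_0 = 1/1.04·[0.3867·0.0000 + 0.6133·2.5000] = 1.4744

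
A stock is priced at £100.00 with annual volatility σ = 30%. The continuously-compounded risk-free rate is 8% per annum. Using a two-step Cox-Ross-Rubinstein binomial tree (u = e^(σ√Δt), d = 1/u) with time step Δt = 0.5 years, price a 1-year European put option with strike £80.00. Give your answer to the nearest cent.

CRR parameters: u = e^(σ√Δt) = e^(0.3·√0.5) = 1.2363, d = 1/u = 0.8089
Per-period rate: rΔt = 0.08·0.5 = 0.04, so R = e^0.04 = 1.0408
Risk-neutral probability p = (e^0.04 − 0.8089)/(1.2363 − 0.8089) = 0.2320/0.4275 = 0.5426
Terminal stock prices: S_uu = 152.8, S_ud = 100, S_dd = 65.43
Terminal payoffs (K − S): max(-72.85, 0) = 0, max(-20, 0) = 0, max(14.57, 0) = 14.57
Node u (S = 123.6): V_u = e^(−0.04)·[0.5426·0.0000 + 0.4574·0.0000] = 0.0000
Node d (S = 80.89): V_d = e^(−0.04)·[0.5426·0.0000 + 0.4574·14.5749] = 6.4046
Node 0 (S = 100): V_0 = e^(−0.04)·[0.5426·0.0000 + 0.4574·6.4046] = 2.8144

£2.81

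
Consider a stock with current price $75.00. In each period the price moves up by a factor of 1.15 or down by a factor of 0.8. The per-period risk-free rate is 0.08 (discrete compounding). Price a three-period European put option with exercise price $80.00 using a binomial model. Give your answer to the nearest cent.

Risk-neutral probability p = (1 + 0.08 − 0.8)/(1.15 − 0.8) = 0.2800/0.3500 = 0.8000
Terminal stock prices: S_uuu = 114.1, S_uud = 79.35, S_udd = 55.2, S_ddd = 38.4
Terminal payoffs (K − S): max(-34.07, 0) = 0, max(0.65, 0) = 0.65, max(24.8, 0) = 24.8, max(41.6, 0) = 41.6
Node uu (S = 99.19): V_uu = 1/1.08·[0.8000·0.0000 + 0.2000·0.6500] = 0.1204
Node ud (S = 69): V_ud = 1/1.08·[0.8000·0.6500 + 0.2000·24.8000] = 5.0741
Node dd (S = 48): V_dd = 1/1.08·[0.8000·24.8000 + 0.2000·41.6000] = 26.0741
Node u (S = 86.25): V_u = 1/1.08·[0.8000·0.1204 + 0.2000·5.0741] = 1.0288
Node d (S = 60): V_d = 1/1.08·[0.8000·5.0741 + 0.2000·26.0741] = 8.5871
Node 0 (S = 75): V_0 = 1/1.08·[0.8000·1.0288 + 0.2000·8.5871] = 2.3523

$2.35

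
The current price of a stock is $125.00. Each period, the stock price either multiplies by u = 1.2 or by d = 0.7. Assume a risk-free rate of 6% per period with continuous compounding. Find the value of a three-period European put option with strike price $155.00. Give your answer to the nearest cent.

Risk-neutral probability p = (e^0.06 − 0.7)/(1.2 − 0.7) = 0.3618/0.5000 = 0.7237
Terminal stock prices: S_uuu = 216, S_uud = 126, S_udd = 73.5, S_ddd = 42.87
Terminal payoffs (K − S): max(-61, 0) = 0, max(29, 0) = 29, max(81.5, 0) = 81.5, max(112.1, 0) = 112.1
Node uu (S = 180): V_uu = e^(−0.06)·[0.7237·0.0000 + 0.2763·29.0000] = 7.5468
Node ud (S = 105): V_ud = e^(−0.06)·[0.7237·29.0000 + 0.2763·81.5000] = 40.9735
Node dd (S = 61.25): V_dd = e^(−0.06)·[0.7237·81.5000 + 0.2763·112.1250] = 84.7235
Node u (S = 150): V_u = e^(−0.06)·[0.7237·7.5468 + 0.2763·40.9735] = 15.8061
Node d (S = 87.5): V_d = e^(−0.06)·[0.7237·40.9735 + 0.2763·84.7235] = 49.9727
Node 0 (S = 125): V_0 = e^(−0.06)·[0.7237·15.8061 + 0.2763·49.9727] = 23.7770

$23.78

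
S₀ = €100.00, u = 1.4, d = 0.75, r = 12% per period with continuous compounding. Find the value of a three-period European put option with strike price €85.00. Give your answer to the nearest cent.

Risk-neutral probability p = (e^0.12 − 0.75)/(1.4 − 0.75) = 0.3775/0.6500 = 0.5808
Terminal stock prices: S_uuu = 274.4, S_uud = 147, S_udd = 78.75, S_ddd = 42.19
Terminal payoffs (K − S): max(-189.4, 0) = 0, max(-62, 0) = 0, max(6.25, 0) = 6.25, max(42.81, 0) = 42.81
Node uu (S = 196): V_uu = e^(−0.12)·[0.5808·0.0000 + 0.4192·0.0000] = 0.0000
Node ud (S = 105): V_ud = e^(−0.12)·[0.5808·0.0000 + 0.4192·6.2500] = 2.3239
Node dd (S = 56.25): V_dd = e^(−0.12)·[0.5808·6.2500 + 0.4192·42.8125] = 19.1382
Node u (S = 140): V_u = e^(−0.12)·[0.5808·0.0000 + 0.4192·2.3239] = 0.8641
Node d (S = 75): V_d = e^(−0.12)·[0.5808·2.3239 + 0.4192·19.1382] = 8.3132
Node 0 (S = 100): V_0 = e^(−0.12)·[0.5808·0.8641 + 0.4192·8.3132] = 3.5362

€3.54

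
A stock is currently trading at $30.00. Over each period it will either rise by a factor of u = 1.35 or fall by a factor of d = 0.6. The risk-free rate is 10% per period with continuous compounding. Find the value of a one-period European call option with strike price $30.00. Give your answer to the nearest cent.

$6.40

Risk-neutral probability p = (e^0.1 − 0.6)/(1.35 − 0.6) = 0.5052/0.7500 = 0.6736
Terminal stock prices: S_u = 40.5, S_d = 18
Terminal payoffs (S − K): max(10.5, 0) = 10.5, max(-12, 0) = 0
Node 0 (S = 30): V_0 = e^(−0.1)·[0.6736·10.5000 + 0.3264·0.0000] = 6.3994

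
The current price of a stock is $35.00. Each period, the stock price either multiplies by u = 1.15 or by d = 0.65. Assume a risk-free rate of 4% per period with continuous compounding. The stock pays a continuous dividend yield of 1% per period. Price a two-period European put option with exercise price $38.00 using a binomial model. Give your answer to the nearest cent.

Per-period risk-free factor R = e^0.04 = 1.0408; dividend-adjusted growth = e^(0.04−0.01) = 1.0305.
Risk-neutral probability p = (1.0305 − 0.65)/(1.15 − 0.65) = 0.3805/0.5000 = 0.7609
Terminal stock prices: S_uu = 46.29, S_ud = 26.16, S_dd = 14.79
Terminal payoffs (K − S): max(-8.287, 0) = 0, max(11.84, 0) = 11.84, max(23.21, 0) = 23.21
Node u (S = 40.25): V_u = e^(−0.04)·[0.7609·0.0000 + 0.2391·11.8375] = 2.7193
Node d (S = 22.75): V_d = e^(−0.04)·[0.7609·11.8375 + 0.2391·23.2125] = 13.9864
Node 0 (S = 35): V_0 = e^(−0.04)·[0.7609·2.7193 + 0.2391·13.9864] = 5.2009

$5.20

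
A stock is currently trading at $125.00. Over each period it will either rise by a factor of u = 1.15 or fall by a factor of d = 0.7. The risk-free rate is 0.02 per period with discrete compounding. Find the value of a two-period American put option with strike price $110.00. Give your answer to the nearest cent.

$8.22

Risk-neutral probability p = (1 + 0.02 − 0.7)/(1.15 − 0.7) = 0.3200/0.4500 = 0.7111
Terminal stock prices: S_uu = 165.3, S_ud = 100.6, S_dd = 61.25
Terminal payoffs (K − S): max(-55.31, 0) = 0, max(9.375, 0) = 9.375, max(48.75, 0) = 48.75
Node u (S = 143.8): continuation = 1/1.02·[0.7111·0.0000 + 0.2889·9.3750] = 2.6552; exercise value = 0.0000 ≤ continuation, so V_u = 2.6552
Node d (S = 87.5): continuation = 1/1.02·[0.7111·9.3750 + 0.2889·48.7500] = 20.3431; exercise value = 22.5000 > continuation, so V_d = 22.5000 (exercise)
Node 0 (S = 125): continuation = 1/1.02·[0.7111·2.6552 + 0.2889·22.5000] = 8.2237; exercise value = 0.0000 ≤ continuation, so V_0 = 8.2237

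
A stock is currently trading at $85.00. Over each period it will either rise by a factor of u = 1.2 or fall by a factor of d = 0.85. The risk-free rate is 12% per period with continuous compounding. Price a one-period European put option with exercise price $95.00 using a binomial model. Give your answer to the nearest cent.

$4.18

Risk-neutral probability p = (e^0.12 − 0.85)/(1.2 − 0.85) = 0.2775/0.3500 = 0.7928
Terminal stock prices: S_u = 102, S_d = 72.25
Terminal payoffs (K − S): max(-7, 0) = 0, max(22.75, 0) = 22.75
Node 0 (S = 85): V_0 = e^(−0.12)·[0.7928·0.0000 + 0.2072·22.7500] = 4.1798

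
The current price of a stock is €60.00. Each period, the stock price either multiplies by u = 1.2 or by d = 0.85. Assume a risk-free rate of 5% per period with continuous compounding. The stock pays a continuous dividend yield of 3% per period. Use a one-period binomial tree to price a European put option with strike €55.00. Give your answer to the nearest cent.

Per-period risk-free factor R = e^0.05 = 1.0513; dividend-adjusted growth = e^(0.05−0.03) = 1.0202.
Risk-neutral probability p = (1.0202 − 0.85)/(1.2 − 0.85) = 0.1702/0.3500 = 0.4863
Terminal stock prices: S_u = 72, S_d = 51
Terminal payoffs (K − S): max(-17, 0) = 0, max(4, 0) = 4
Node 0 (S = 60): V_0 = e^(−0.05)·[0.4863·0.0000 + 0.5137·4.0000] = 1.9546

€1.95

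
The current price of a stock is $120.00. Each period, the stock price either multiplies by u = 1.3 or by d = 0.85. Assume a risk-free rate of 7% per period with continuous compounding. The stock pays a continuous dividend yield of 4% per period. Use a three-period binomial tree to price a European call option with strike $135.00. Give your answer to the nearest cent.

$15.48

Per-period risk-free factor R = e^0.07 = 1.0725; dividend-adjusted growth = e^(0.07−0.04) = 1.0305.
Risk-neutral probability p = (1.0305 − 0.85)/(1.3 − 0.85) = 0.1805/0.4500 = 0.4010
Terminal stock prices: S_uuu = 263.6, S_uud = 172.4, S_udd = 112.7, S_ddd = 73.69
Terminal payoffs (S − K): max(128.6, 0) = 128.6, max(37.38, 0) = 37.38, max(-22.29, 0) = 0, max(-61.31, 0) = 0
Node uu (S = 202.8): V_uu = e^(−0.07)·[0.4010·128.6400 + 0.5990·37.3800] = 68.9749
Node ud (S = 132.6): V_ud = e^(−0.07)·[0.4010·37.3800 + 0.5990·0.0000] = 13.9764
Node dd (S = 86.7): V_dd = e^(−0.07)·[0.4010·0.0000 + 0.5990·0.0000] = 0.0000
Node u (S = 156): V_u = e^(−0.07)·[0.4010·68.9749 + 0.5990·13.9764] = 33.5954
Node d (S = 102): V_d = e^(−0.07)·[0.4010·13.9764 + 0.5990·0.0000] = 5.2258
Node 0 (S = 120): V_0 = e^(−0.07)·[0.4010·33.5954 + 0.5990·5.2258] = 15.4798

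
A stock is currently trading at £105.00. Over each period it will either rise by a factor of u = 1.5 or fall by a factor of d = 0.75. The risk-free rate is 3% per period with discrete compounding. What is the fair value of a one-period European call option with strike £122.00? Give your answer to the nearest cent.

Risk-neutral probability p = (1 + 0.03 − 0.75)/(1.5 − 0.75) = 0.2800/0.7500 = 0.3733
Terminal stock prices: S_u = 157.5, S_d = 78.75
Terminal payoffs (S − K): max(35.5, 0) = 35.5, max(-43.25, 0) = 0
Node 0 (S = 105): V_0 = 1/1.03·[0.3733·35.5000 + 0.6267·0.0000] = 12.8673

£12.87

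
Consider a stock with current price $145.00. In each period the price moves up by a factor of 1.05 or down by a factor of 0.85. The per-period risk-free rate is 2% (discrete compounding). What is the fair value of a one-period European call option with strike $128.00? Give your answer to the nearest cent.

$20.21

Risk-neutral probability p = (1 + 0.02 − 0.85)/(1.05 − 0.85) = 0.1700/0.2000 = 0.8500
Terminal stock prices: S_u = 152.2, S_d = 123.2
Terminal payoffs (S − K): max(24.25, 0) = 24.25, max(-4.75, 0) = 0
Node 0 (S = 145): V_0 = 1/1.02·[0.8500·24.2500 + 0.1500·0.0000] = 20.2083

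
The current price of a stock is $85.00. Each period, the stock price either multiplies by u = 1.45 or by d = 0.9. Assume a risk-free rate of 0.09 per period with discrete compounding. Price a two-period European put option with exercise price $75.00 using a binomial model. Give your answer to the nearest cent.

$2.22

Risk-neutral probability p = (1 + 0.09 − 0.9)/(1.45 − 0.9) = 0.1900/0.5500 = 0.3455
Terminal stock prices: S_uu = 178.7, S_ud = 110.9, S_dd = 68.85
Terminal payoffs (K − S): max(-103.7, 0) = 0, max(-35.92, 0) = 0, max(6.15, 0) = 6.15
Node u (S = 123.2): V_u = 1/1.09·[0.3455·0.0000 + 0.6545·0.0000] = 0.0000
Node d (S = 76.5): V_d = 1/1.09·[0.3455·0.0000 + 0.6545·6.1500] = 3.6931
Node 0 (S = 85): V_0 = 1/1.09·[0.3455·0.0000 + 0.6545·3.6931] = 2.2177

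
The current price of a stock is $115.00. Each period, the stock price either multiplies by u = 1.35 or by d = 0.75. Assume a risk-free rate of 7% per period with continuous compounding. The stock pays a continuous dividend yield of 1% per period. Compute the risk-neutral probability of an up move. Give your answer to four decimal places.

Per-period risk-free factor R = e^0.07 = 1.0725; dividend-adjusted growth = e^(0.07−0.01) = 1.0618.
Risk-neutral probability p = (1.0618 − 0.75)/(1.35 − 0.75) = 0.3118/0.6000 = 0.5197

p = 0.5197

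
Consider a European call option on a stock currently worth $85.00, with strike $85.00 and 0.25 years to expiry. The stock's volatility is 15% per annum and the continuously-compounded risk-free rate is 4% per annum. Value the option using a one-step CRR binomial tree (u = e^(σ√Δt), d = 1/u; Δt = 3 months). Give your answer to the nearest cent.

$3.59

CRR parameters: u = e^(σ√Δt) = e^(0.15·√0.25) = 1.0779, d = 1/u = 0.9277
Per-period rate: rΔt = 0.04·0.25 = 0.01, so R = e^0.01 = 1.0101
Risk-neutral probability p = (e^0.01 − 0.9277)/(1.0779 − 0.9277) = 0.0823/0.1501 = 0.5482
Terminal stock prices: S_u = 91.62, S_d = 78.86
Terminal payoffs (S − K): max(6.62, 0) = 6.62, max(-6.142, 0) = 0
Node 0 (S = 85): V_0 = e^(−0.01)·[0.5482·6.6202 + 0.4518·0.0000] = 3.5930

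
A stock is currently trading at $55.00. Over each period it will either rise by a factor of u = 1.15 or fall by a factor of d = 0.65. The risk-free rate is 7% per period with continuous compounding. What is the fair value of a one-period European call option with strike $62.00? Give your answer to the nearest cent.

Risk-neutral probability p = (e^0.07 − 0.65)/(1.15 − 0.65) = 0.4225/0.5000 = 0.8450
Terminal stock prices: S_u = 63.25, S_d = 35.75
Terminal payoffs (S − K): max(1.25, 0) = 1.25, max(-26.25, 0) = 0
Node 0 (S = 55): V_0 = e^(−0.07)·[0.8450·1.2500 + 0.1550·0.0000] = 0.9849

$0.98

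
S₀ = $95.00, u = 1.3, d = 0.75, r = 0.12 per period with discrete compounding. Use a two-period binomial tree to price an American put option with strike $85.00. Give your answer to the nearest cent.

Risk-neutral probability p = (1 + 0.12 − 0.75)/(1.3 − 0.75) = 0.3700/0.5500 = 0.6727
Terminal stock prices: S_uu = 160.6, S_ud = 92.62, S_dd = 53.44
Terminal payoffs (K − S): max(-75.55, 0) = 0, max(-7.625, 0) = 0, max(31.56, 0) = 31.56
Node u (S = 123.5): continuation = 1/1.12·[0.6727·0.0000 + 0.3273·0.0000] = 0.0000; exercise value = 0.0000 ≤ continuation, so V_u = 0.0000
Node d (S = 71.25): continuation = 1/1.12·[0.6727·0.0000 + 0.3273·31.5625] = 9.2228; exercise value = 13.7500 > continuation, so V_d = 13.7500 (exercise)
Node 0 (S = 95): continuation = 1/1.12·[0.6727·0.0000 + 0.3273·13.7500] = 4.0179; exercise value = 0.0000 ≤ continuation, so V_0 = 4.0179

$4.02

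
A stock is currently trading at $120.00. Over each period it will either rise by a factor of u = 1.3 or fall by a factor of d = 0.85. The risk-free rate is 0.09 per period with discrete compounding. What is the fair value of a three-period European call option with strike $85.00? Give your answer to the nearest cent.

$55.25

Risk-neutral probability p = (1 + 0.09 − 0.85)/(1.3 − 0.85) = 0.2400/0.4500 = 0.5333
Terminal stock prices: S_uuu = 263.6, S_uud = 172.4, S_udd = 112.7, S_ddd = 73.69
Terminal payoffs (S − K): max(178.6, 0) = 178.6, max(87.38, 0) = 87.38, max(27.71, 0) = 27.71, max(-11.31, 0) = 0
Node uu (S = 202.8): V_uu = 1/1.09·[0.5333·178.6400 + 0.4667·87.3800] = 124.8183
Node ud (S = 132.6): V_ud = 1/1.09·[0.5333·87.3800 + 0.4667·27.7100] = 54.6183
Node dd (S = 86.7): V_dd = 1/1.09·[0.5333·27.7100 + 0.4667·0.0000] = 13.5584
Node u (S = 156): V_u = 1/1.09·[0.5333·124.8183 + 0.4667·54.6183] = 84.4572
Node d (S = 102): V_d = 1/1.09·[0.5333·54.6183 + 0.4667·13.5584] = 32.5294
Node 0 (S = 120): V_0 = 1/1.09·[0.5333·84.4572 + 0.4667·32.5294] = 55.2516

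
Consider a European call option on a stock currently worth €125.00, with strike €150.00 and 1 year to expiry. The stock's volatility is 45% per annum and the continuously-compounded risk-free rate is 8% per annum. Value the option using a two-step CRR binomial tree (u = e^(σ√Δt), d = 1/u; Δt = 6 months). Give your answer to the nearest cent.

€18.66

CRR parameters: u = e^(σ√Δt) = e^(0.45·√0.5) = 1.3746, d = 1/u = 0.7275
Per-period rate: rΔt = 0.08·0.5 = 0.04, so R = e^0.04 = 1.0408
Risk-neutral probability p = (e^0.04 − 0.7275)/(1.3746 − 0.7275) = 0.3134/0.6472 = 0.4842
Terminal stock prices: S_uu = 236.2, S_ud = 125, S_dd = 66.15
Terminal payoffs (S − K): max(86.21, 0) = 86.21, max(-25, 0) = 0, max(-83.85, 0) = 0
Node u (S = 171.8): V_u = e^(−0.04)·[0.4842·86.2073 + 0.5158·0.0000] = 40.1027
Node d (S = 90.93): V_d = e^(−0.04)·[0.4842·0.0000 + 0.5158·0.0000] = 0.0000
Node 0 (S = 125): V_0 = e^(−0.04)·[0.4842·40.1027 + 0.5158·0.0000] = 18.6553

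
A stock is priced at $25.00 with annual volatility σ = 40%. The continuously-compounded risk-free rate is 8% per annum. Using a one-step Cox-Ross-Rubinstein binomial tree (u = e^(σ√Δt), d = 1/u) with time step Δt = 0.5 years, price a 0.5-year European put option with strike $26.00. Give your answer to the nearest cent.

$3.43

CRR parameters: u = e^(σ√Δt) = e^(0.4·√0.5) = 1.3269, d = 1/u = 0.7536
Per-period rate: rΔt = 0.08·0.5 = 0.04, so R = e^0.04 = 1.0408
Risk-neutral probability p = (e^0.04 − 0.7536)/(1.3269 − 0.7536) = 0.2872/0.5733 = 0.5009
Terminal stock prices: S_u = 33.17, S_d = 18.84
Terminal payoffs (K − S): max(-7.172, 0) = 0, max(7.159, 0) = 7.159
Node 0 (S = 25): V_0 = e^(−0.04)·[0.5009·0.0000 + 0.4991·7.1590] = 3.4326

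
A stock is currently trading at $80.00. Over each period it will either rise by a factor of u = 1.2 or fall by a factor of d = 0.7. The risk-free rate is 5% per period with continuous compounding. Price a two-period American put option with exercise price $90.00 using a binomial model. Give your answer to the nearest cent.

Risk-neutral probability p = (e^0.05 − 0.7)/(1.2 − 0.7) = 0.3513/0.5000 = 0.7025
Terminal stock prices: S_uu = 115.2, S_ud = 67.2, S_dd = 39.2
Terminal payoffs (K − S): max(-25.2, 0) = 0, max(22.8, 0) = 22.8, max(50.8, 0) = 50.8
Node u (S = 96): continuation = e^(−0.05)·[0.7025·0.0000 + 0.2975·22.8000] = 6.4513; exercise value = 0.0000 ≤ continuation, so V_u = 6.4513
Node d (S = 56): continuation = e^(−0.05)·[0.7025·22.8000 + 0.2975·50.8000] = 29.6106; exercise value = 34.0000 > continuation, so V_d = 34.0000 (exercise)
Node 0 (S = 80): continuation = e^(−0.05)·[0.7025·6.4513 + 0.2975·34.0000] = 13.9316; exercise value = 10.0000 ≤ continuation, so V_0 = 13.9316

$13.93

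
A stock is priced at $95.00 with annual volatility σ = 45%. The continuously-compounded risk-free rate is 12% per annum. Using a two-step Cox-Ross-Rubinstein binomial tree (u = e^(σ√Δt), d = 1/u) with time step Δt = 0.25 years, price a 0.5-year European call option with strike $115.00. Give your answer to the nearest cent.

CRR parameters: u = e^(σ√Δt) = e^(0.45·√0.25) = 1.2523, d = 1/u = 0.7985
Per-period rate: rΔt = 0.12·0.25 = 0.03, so R = e^0.03 = 1.0305
Risk-neutral probability p = (e^0.03 − 0.7985)/(1.2523 − 0.7985) = 0.2319/0.4538 = 0.5111
Terminal stock prices: S_uu = 149, S_ud = 95, S_dd = 60.57
Terminal payoffs (S − K): max(33.99, 0) = 33.99, max(-20, 0) = 0, max(-54.43, 0) = 0
Node u (S = 119): V_u = e^(−0.03)·[0.5111·33.9897 + 0.4889·0.0000] = 16.8585
Node d (S = 75.86): V_d = e^(−0.03)·[0.5111·0.0000 + 0.4889·0.0000] = 0.0000
Node 0 (S = 95): V_0 = e^(−0.03)·[0.5111·16.8585 + 0.4889·0.0000] = 8.3617

$8.36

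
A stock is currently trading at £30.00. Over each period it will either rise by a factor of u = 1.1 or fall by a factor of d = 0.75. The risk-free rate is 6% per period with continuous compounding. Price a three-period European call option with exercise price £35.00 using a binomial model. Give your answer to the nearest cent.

Risk-neutral probability p = (e^0.06 − 0.75)/(1.1 − 0.75) = 0.3118/0.3500 = 0.8910
Terminal stock prices: S_uuu = 39.93, S_uud = 27.23, S_udd = 18.56, S_ddd = 12.66
Terminal payoffs (S − K): max(4.93, 0) = 4.93, max(-7.775, 0) = 0, max(-16.44, 0) = 0, max(-22.34, 0) = 0
Node uu (S = 36.3): V_uu = e^(−0.06)·[0.8910·4.9300 + 0.1090·0.0000] = 4.1366
Node ud (S = 24.75): V_ud = e^(−0.06)·[0.8910·0.0000 + 0.1090·0.0000] = 0.0000
Node dd (S = 16.88): V_dd = e^(−0.06)·[0.8910·0.0000 + 0.1090·0.0000] = 0.0000
Node u (S = 33): V_u = e^(−0.06)·[0.8910·4.1366 + 0.1090·0.0000] = 3.4710
Node d (S = 22.5): V_d = e^(−0.06)·[0.8910·0.0000 + 0.1090·0.0000] = 0.0000
Node 0 (S = 30): V_0 = e^(−0.06)·[0.8910·3.4710 + 0.1090·0.0000] = 2.9124

£2.91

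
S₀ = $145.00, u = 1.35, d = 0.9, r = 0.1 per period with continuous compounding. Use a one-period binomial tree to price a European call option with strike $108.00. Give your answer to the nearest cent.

Risk-neutral probability p = (e^0.1 − 0.9)/(1.35 − 0.9) = 0.2052/0.4500 = 0.4559
Terminal stock prices: S_u = 195.8, S_d = 130.5
Terminal payoffs (S − K): max(87.75, 0) = 87.75, max(22.5, 0) = 22.5
Node 0 (S = 145): V_0 = e^(−0.1)·[0.4559·87.7500 + 0.5441·22.5000] = 47.2776

$47.28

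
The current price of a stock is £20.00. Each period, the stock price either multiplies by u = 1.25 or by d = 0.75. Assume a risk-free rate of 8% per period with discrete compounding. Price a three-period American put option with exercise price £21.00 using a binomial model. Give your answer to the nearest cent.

Risk-neutral probability p = (1 + 0.08 − 0.75)/(1.25 − 0.75) = 0.3300/0.5000 = 0.6600
Terminal stock prices: S_uuu = 39.06, S_uud = 23.44, S_udd = 14.06, S_ddd = 8.438
Terminal payoffs (K − S): max(-18.06, 0) = 0, max(-2.438, 0) = 0, max(6.938, 0) = 6.938, max(12.56, 0) = 12.56
Node uu (S = 31.25): continuation = 1/1.08·[0.6600·0.0000 + 0.3400·0.0000] = 0.0000; exercise value = 0.0000 ≤ continuation, so V_uu = 0.0000
Node ud (S = 18.75): continuation = 1/1.08·[0.6600·0.0000 + 0.3400·6.9375] = 2.1840; exercise value = 2.2500 > continuation, so V_ud = 2.2500 (exercise)
Node dd (S = 11.25): continuation = 1/1.08·[0.6600·6.9375 + 0.3400·12.5625] = 8.1944; exercise value = 9.7500 > continuation, so V_dd = 9.7500 (exercise)
Node u (S = 25): continuation = 1/1.08·[0.6600·0.0000 + 0.3400·2.2500] = 0.7083; exercise value = 0.0000 ≤ continuation, so V_u = 0.7083
Node d (S = 15): continuation = 1/1.08·[0.6600·2.2500 + 0.3400·9.7500] = 4.4444; exercise value = 6.0000 > continuation, so V_d = 6.0000 (exercise)
Node 0 (S = 20): continuation = 1/1.08·[0.6600·0.7083 + 0.3400·6.0000] = 2.3218; exercise value = 1.0000 ≤ continuation, so V_0 = 2.3218

£2.32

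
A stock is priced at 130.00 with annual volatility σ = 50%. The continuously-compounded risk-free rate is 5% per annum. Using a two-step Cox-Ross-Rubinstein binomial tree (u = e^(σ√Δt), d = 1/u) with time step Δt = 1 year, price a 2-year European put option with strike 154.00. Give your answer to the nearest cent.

42.20

CRR parameters: u = e^(σ√Δt) = e^(0.5·√1) = 1.6487, d = 1/u = 0.6065
Per-period rate: rΔt = 0.05·1 = 0.05, so R = e^0.05 = 1.0513
Risk-neutral probability p = (e^0.05 − 0.6065)/(1.6487 − 0.6065) = 0.4447/1.0422 = 0.4267
Terminal stock prices: S_uu = 353.4, S_ud = 130, S_dd = 47.82
Terminal payoffs (K − S): max(-199.4, 0) = 0, max(24, 0) = 24, max(106.2, 0) = 106.2
Node u (S = 214.3): V_u = e^(−0.05)·[0.4267·0.0000 + 0.5733·24.0000] = 13.0873
Node d (S = 78.85): V_d = e^(−0.05)·[0.4267·24.0000 + 0.5733·106.1757] = 67.6403
Node 0 (S = 130): V_0 = e^(−0.05)·[0.4267·13.0873 + 0.5733·67.6403] = 42.1971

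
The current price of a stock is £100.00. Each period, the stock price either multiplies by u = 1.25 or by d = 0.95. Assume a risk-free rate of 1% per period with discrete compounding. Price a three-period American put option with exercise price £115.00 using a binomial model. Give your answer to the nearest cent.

Risk-neutral probability p = (1 + 0.01 − 0.95)/(1.25 − 0.95) = 0.0600/0.3000 = 0.2000
Terminal stock prices: S_uuu = 195.3, S_uud = 148.4, S_udd = 112.8, S_ddd = 85.74
Terminal payoffs (K − S): max(-80.31, 0) = 0, max(-33.44, 0) = 0, max(2.188, 0) = 2.188, max(29.26, 0) = 29.26
Node uu (S = 156.2): continuation = 1/1.01·[0.2000·0.0000 + 0.8000·0.0000] = 0.0000; exercise value = 0.0000 ≤ continuation, so V_uu = 0.0000
Node ud (S = 118.8): continuation = 1/1.01·[0.2000·0.0000 + 0.8000·2.1875] = 1.7327; exercise value = 0.0000 ≤ continuation, so V_ud = 1.7327
Node dd (S = 90.25): continuation = 1/1.01·[0.2000·2.1875 + 0.8000·29.2625] = 23.6114; exercise value = 24.7500 > continuation, so V_dd = 24.7500 (exercise)
Node u (S = 125): continuation = 1/1.01·[0.2000·0.0000 + 0.8000·1.7327] = 1.3724; exercise value = 0.0000 ≤ continuation, so V_u = 1.3724
Node d (S = 95): continuation = 1/1.01·[0.2000·1.7327 + 0.8000·24.7500] = 19.9471; exercise value = 20.0000 > continuation, so V_d = 20.0000 (exercise)
Node 0 (S = 100): continuation = 1/1.01·[0.2000·1.3724 + 0.8000·20.0000] = 16.1133; exercise value = 15.0000 ≤ continuation, so V_0 = 16.1133

£16.11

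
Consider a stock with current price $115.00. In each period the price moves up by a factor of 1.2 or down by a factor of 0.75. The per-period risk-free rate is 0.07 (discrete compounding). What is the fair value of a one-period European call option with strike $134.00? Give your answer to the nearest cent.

Risk-neutral probability p = (1 + 0.07 − 0.75)/(1.2 − 0.75) = 0.3200/0.4500 = 0.7111
Terminal stock prices: S_u = 138, S_d = 86.25
Terminal payoffs (S − K): max(4, 0) = 4, max(-47.75, 0) = 0
Node 0 (S = 115): V_0 = 1/1.07·[0.7111·4.0000 + 0.2889·0.0000] = 2.6584

$2.66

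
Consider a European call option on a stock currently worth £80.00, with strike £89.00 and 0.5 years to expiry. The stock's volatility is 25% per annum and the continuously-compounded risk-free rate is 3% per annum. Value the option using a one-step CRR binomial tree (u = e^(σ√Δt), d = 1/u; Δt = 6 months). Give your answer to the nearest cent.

CRR parameters: u = e^(σ√Δt) = e^(0.25·√0.5) = 1.1934, d = 1/u = 0.8380
Per-period rate: rΔt = 0.03·0.5 = 0.015, so R = e^0.015 = 1.0151
Risk-neutral probability p = (e^0.015 − 0.8380)/(1.1934 − 0.8380) = 0.1771/0.3554 = 0.4984
Terminal stock prices: S_u = 95.47, S_d = 67.04
Terminal payoffs (S − K): max(6.469, 0) = 6.469, max(-21.96, 0) = 0
Node 0 (S = 80): V_0 = e^(−0.015)·[0.4984·6.4692 + 0.5016·0.0000] = 3.1765

£3.18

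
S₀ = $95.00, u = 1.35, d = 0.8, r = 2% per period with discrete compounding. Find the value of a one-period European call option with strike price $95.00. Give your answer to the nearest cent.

$13.04

Risk-neutral probability p = (1 + 0.02 − 0.8)/(1.35 − 0.8) = 0.2200/0.5500 = 0.4000
Terminal stock prices: S_u = 128.2, S_d = 76
Terminal payoffs (S − K): max(33.25, 0) = 33.25, max(-19, 0) = 0
Node 0 (S = 95): V_0 = 1/1.02·[0.4000·33.2500 + 0.6000·0.0000] = 13.0392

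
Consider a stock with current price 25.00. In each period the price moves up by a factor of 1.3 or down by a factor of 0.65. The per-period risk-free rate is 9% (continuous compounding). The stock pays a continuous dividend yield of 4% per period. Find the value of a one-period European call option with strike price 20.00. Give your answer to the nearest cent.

7.05

Per-period risk-free factor R = e^0.09 = 1.0942; dividend-adjusted growth = e^(0.09−0.04) = 1.0513.
Risk-neutral probability p = (1.0513 − 0.65)/(1.3 − 0.65) = 0.4013/0.6500 = 0.6173
Terminal stock prices: S_u = 32.5, S_d = 16.25
Terminal payoffs (S − K): max(12.5, 0) = 12.5, max(-3.75, 0) = 0
Node 0 (S = 25): V_0 = e^(−0.09)·[0.6173·12.5000 + 0.3827·0.0000] = 7.0526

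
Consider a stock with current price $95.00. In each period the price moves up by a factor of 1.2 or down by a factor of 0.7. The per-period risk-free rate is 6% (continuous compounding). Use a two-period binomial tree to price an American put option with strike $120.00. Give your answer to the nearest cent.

$25.00

Risk-neutral probability p = (e^0.06 − 0.7)/(1.2 − 0.7) = 0.3618/0.5000 = 0.7237
Terminal stock prices: S_uu = 136.8, S_ud = 79.8, S_dd = 46.55
Terminal payoffs (K − S): max(-16.8, 0) = 0, max(40.2, 0) = 40.2, max(73.45, 0) = 73.45
Node u (S = 114): continuation = e^(−0.06)·[0.7237·0.0000 + 0.2763·40.2000] = 10.4614; exercise value = 6.0000 ≤ continuation, so V_u = 10.4614
Node d (S = 66.5): continuation = e^(−0.06)·[0.7237·40.2000 + 0.2763·73.4500] = 46.5117; exercise value = 53.5000 > continuation, so V_d = 53.5000 (exercise)
Node 0 (S = 95): continuation = e^(−0.06)·[0.7237·10.4614 + 0.2763·53.5000] = 21.0523; exercise value = 25.0000 > continuation, so V_0 = 25.0000 (exercise)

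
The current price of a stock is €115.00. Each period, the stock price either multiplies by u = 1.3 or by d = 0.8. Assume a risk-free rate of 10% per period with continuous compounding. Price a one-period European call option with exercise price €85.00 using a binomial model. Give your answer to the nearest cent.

Risk-neutral probability p = (e^0.1 − 0.8)/(1.3 − 0.8) = 0.3052/0.5000 = 0.6103
Terminal stock prices: S_u = 149.5, S_d = 92
Terminal payoffs (S − K): max(64.5, 0) = 64.5, max(7, 0) = 7
Node 0 (S = 115): V_0 = e^(−0.1)·[0.6103·64.5000 + 0.3897·7.0000] = 38.0888

€38.09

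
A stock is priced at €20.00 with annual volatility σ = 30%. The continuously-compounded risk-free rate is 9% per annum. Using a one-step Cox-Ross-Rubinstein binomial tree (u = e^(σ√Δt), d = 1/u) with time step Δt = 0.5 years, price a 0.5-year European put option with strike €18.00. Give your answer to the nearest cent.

€0.78

CRR parameters: u = e^(σ√Δt) = e^(0.3·√0.5) = 1.2363, d = 1/u = 0.8089
Per-period rate: rΔt = 0.09·0.5 = 0.045, so R = e^0.045 = 1.0460
Risk-neutral probability p = (e^0.045 − 0.8089)/(1.2363 − 0.8089) = 0.2372/0.4275 = 0.5548
Terminal stock prices: S_u = 24.73, S_d = 16.18
Terminal payoffs (K − S): max(-6.726, 0) = 0, max(1.823, 0) = 1.823
Node 0 (S = 20): V_0 = e^(−0.045)·[0.5548·0.0000 + 0.4452·1.8228] = 0.7757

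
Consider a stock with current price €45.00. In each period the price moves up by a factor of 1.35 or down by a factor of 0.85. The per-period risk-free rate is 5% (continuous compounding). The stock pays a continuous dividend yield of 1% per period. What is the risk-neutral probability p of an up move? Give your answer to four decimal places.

p = 0.3816

Per-period risk-free factor R = e^0.05 = 1.0513; dividend-adjusted growth = e^(0.05−0.01) = 1.0408.
Risk-neutral probability p = (1.0408 − 0.85)/(1.35 − 0.85) = 0.1908/0.5000 = 0.3816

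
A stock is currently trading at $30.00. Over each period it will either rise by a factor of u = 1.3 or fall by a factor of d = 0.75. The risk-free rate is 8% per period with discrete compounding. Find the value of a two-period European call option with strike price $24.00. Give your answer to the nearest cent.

Risk-neutral probability p = (1 + 0.08 − 0.75)/(1.3 − 0.75) = 0.3300/0.5500 = 0.6000
Terminal stock prices: S_uu = 50.7, S_ud = 29.25, S_dd = 16.88
Terminal payoffs (S − K): max(26.7, 0) = 26.7, max(5.25, 0) = 5.25, max(-7.125, 0) = 0
Node u (S = 39): V_u = 1/1.08·[0.6000·26.7000 + 0.4000·5.2500] = 16.7778
Node d (S = 22.5): V_d = 1/1.08·[0.6000·5.2500 + 0.4000·0.0000] = 2.9167
Node 0 (S = 30): V_0 = 1/1.08·[0.6000·16.7778 + 0.4000·2.9167] = 10.4012

$10.40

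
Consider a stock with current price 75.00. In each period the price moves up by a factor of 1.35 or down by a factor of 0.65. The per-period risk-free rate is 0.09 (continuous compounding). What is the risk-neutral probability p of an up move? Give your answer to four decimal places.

Risk-neutral probability p = (e^0.09 − 0.65)/(1.35 − 0.65) = 0.4442/0.7000 = 0.6345

p = 0.6345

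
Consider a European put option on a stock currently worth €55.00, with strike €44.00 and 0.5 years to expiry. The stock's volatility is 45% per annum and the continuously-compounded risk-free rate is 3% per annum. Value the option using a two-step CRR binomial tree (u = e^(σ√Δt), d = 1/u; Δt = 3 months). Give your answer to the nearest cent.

€2.56

CRR parameters: u = e^(σ√Δt) = e^(0.45·√0.25) = 1.2523, d = 1/u = 0.7985
Per-period rate: rΔt = 0.03·0.25 = 0.0075, so R = e^0.0075 = 1.0075
Risk-neutral probability p = (e^0.0075 − 0.7985)/(1.2523 − 0.7985) = 0.2090/0.4538 = 0.4606
Terminal stock prices: S_uu = 86.26, S_ud = 55, S_dd = 35.07
Terminal payoffs (K − S): max(-42.26, 0) = 0, max(-11, 0) = 0, max(8.93, 0) = 8.93
Node u (S = 68.88): V_u = e^(−0.0075)·[0.4606·0.0000 + 0.5394·0.0000] = 0.0000
Node d (S = 43.92): V_d = e^(−0.0075)·[0.4606·0.0000 + 0.5394·8.9305] = 4.7813
Node 0 (S = 55): V_0 = e^(−0.0075)·[0.4606·0.0000 + 0.5394·4.7813] = 2.5599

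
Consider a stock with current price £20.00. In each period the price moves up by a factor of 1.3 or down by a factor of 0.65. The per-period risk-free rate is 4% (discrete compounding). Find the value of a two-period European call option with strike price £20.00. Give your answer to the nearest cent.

Risk-neutral probability p = (1 + 0.04 − 0.65)/(1.3 − 0.65) = 0.3900/0.6500 = 0.6000
Terminal stock prices: S_uu = 33.8, S_ud = 16.9, S_dd = 8.45
Terminal payoffs (S − K): max(13.8, 0) = 13.8, max(-3.1, 0) = 0, max(-11.55, 0) = 0
Node u (S = 26): V_u = 1/1.04·[0.6000·13.8000 + 0.4000·0.0000] = 7.9615
Node d (S = 13): V_d = 1/1.04·[0.6000·0.0000 + 0.4000·0.0000] = 0.0000
Node 0 (S = 20): V_0 = 1/1.04·[0.6000·7.9615 + 0.4000·0.0000] = 4.5932

£4.59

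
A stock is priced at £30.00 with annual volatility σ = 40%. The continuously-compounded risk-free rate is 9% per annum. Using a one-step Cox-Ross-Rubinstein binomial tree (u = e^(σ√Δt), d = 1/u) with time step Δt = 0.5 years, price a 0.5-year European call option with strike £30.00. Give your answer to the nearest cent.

£4.78

CRR parameters: u = e^(σ√Δt) = e^(0.4·√0.5) = 1.3269, d = 1/u = 0.7536
Per-period rate: rΔt = 0.09·0.5 = 0.045, so R = e^0.045 = 1.0460
Risk-neutral probability p = (e^0.045 − 0.7536)/(1.3269 − 0.7536) = 0.2924/0.5733 = 0.5100
Terminal stock prices: S_u = 39.81, S_d = 22.61
Terminal payoffs (S − K): max(9.807, 0) = 9.807, max(-7.391, 0) = 0
Node 0 (S = 30): V_0 = e^(−0.045)·[0.5100·9.8069 + 0.4900·0.0000] = 4.7819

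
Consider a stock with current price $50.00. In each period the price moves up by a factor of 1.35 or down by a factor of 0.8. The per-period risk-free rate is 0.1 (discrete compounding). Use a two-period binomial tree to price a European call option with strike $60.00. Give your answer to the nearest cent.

Risk-neutral probability p = (1 + 0.1 − 0.8)/(1.35 − 0.8) = 0.3000/0.5500 = 0.5455
Terminal stock prices: S_uu = 91.13, S_ud = 54, S_dd = 32
Terminal payoffs (S − K): max(31.13, 0) = 31.13, max(-6, 0) = 0, max(-28, 0) = 0
Node u (S = 67.5): V_u = 1/1.1·[0.5455·31.1250 + 0.4545·0.0000] = 15.4339
Node d (S = 40): V_d = 1/1.1·[0.5455·0.0000 + 0.4545·0.0000] = 0.0000
Node 0 (S = 50): V_0 = 1/1.1·[0.5455·15.4339 + 0.4545·0.0000] = 7.6532

$7.65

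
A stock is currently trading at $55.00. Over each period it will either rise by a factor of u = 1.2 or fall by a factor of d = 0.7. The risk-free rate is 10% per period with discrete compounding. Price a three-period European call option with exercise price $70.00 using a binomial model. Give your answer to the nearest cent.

Risk-neutral probability p = (1 + 0.1 − 0.7)/(1.2 − 0.7) = 0.4000/0.5000 = 0.8000
Terminal stock prices: S_uuu = 95.04, S_uud = 55.44, S_udd = 32.34, S_ddd = 18.86
Terminal payoffs (S − K): max(25.04, 0) = 25.04, max(-14.56, 0) = 0, max(-37.66, 0) = 0, max(-51.14, 0) = 0
Node uu (S = 79.2): V_uu = 1/1.1·[0.8000·25.0400 + 0.2000·0.0000] = 18.2109
Node ud (S = 46.2): V_ud = 1/1.1·[0.8000·0.0000 + 0.2000·0.0000] = 0.0000
Node dd (S = 26.95): V_dd = 1/1.1·[0.8000·0.0000 + 0.2000·0.0000] = 0.0000
Node u (S = 66): V_u = 1/1.1·[0.8000·18.2109 + 0.2000·0.0000] = 13.2443
Node d (S = 38.5): V_d = 1/1.1·[0.8000·0.0000 + 0.2000·0.0000] = 0.0000
Node 0 (S = 55): V_0 = 1/1.1·[0.8000·13.2443 + 0.2000·0.0000] = 9.6322

$9.63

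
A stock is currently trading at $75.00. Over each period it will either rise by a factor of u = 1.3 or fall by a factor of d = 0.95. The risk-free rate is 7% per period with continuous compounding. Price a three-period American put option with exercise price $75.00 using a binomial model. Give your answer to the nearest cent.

Risk-neutral probability p = (e^0.07 − 0.95)/(1.3 − 0.95) = 0.1225/0.3500 = 0.3500
Terminal stock prices: S_uuu = 164.8, S_uud = 120.4, S_udd = 87.99, S_ddd = 64.3
Terminal payoffs (K − S): max(-89.78, 0) = 0, max(-45.41, 0) = 0, max(-12.99, 0) = 0, max(10.7, 0) = 10.7
Node uu (S = 126.8): continuation = e^(−0.07)·[0.3500·0.0000 + 0.6500·0.0000] = 0.0000; exercise value = 0.0000 ≤ continuation, so V_uu = 0.0000
Node ud (S = 92.62): continuation = e^(−0.07)·[0.3500·0.0000 + 0.6500·0.0000] = 0.0000; exercise value = 0.0000 ≤ continuation, so V_ud = 0.0000
Node dd (S = 67.69): continuation = e^(−0.07)·[0.3500·0.0000 + 0.6500·10.6969] = 6.4827; exercise value = 7.3125 > continuation, so V_dd = 7.3125 (exercise)
Node u (S = 97.5): continuation = e^(−0.07)·[0.3500·0.0000 + 0.6500·0.0000] = 0.0000; exercise value = 0.0000 ≤ continuation, so V_u = 0.0000
Node d (S = 71.25): continuation = e^(−0.07)·[0.3500·0.0000 + 0.6500·7.3125] = 4.4316; exercise value = 3.7500 ≤ continuation, so V_d = 4.4316
Node 0 (S = 75): continuation = e^(−0.07)·[0.3500·0.0000 + 0.6500·4.4316] = 2.6857; exercise value = 0.0000 ≤ continuation, so V_0 = 2.6857

$2.69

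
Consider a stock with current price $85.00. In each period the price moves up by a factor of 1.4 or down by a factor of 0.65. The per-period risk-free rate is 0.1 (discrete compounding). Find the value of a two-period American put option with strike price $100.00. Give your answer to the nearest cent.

Risk-neutral probability p = (1 + 0.1 − 0.65)/(1.4 − 0.65) = 0.4500/0.7500 = 0.6000
Terminal stock prices: S_uu = 166.6, S_ud = 77.35, S_dd = 35.91
Terminal payoffs (K − S): max(-66.6, 0) = 0, max(22.65, 0) = 22.65, max(64.09, 0) = 64.09
Node u (S = 119): continuation = 1/1.1·[0.6000·0.0000 + 0.4000·22.6500] = 8.2364; exercise value = 0.0000 ≤ continuation, so V_u = 8.2364
Node d (S = 55.25): continuation = 1/1.1·[0.6000·22.6500 + 0.4000·64.0875] = 35.6591; exercise value = 44.7500 > continuation, so V_d = 44.7500 (exercise)
Node 0 (S = 85): continuation = 1/1.1·[0.6000·8.2364 + 0.4000·44.7500] = 20.7653; exercise value = 15.0000 ≤ continuation, so V_0 = 20.7653

$20.77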